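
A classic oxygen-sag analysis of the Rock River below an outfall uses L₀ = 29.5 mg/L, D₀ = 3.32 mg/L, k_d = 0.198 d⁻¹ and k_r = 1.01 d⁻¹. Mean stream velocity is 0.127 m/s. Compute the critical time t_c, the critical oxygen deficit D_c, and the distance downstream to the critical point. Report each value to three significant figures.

t_c ≈ 1.24 d; D_c ≈ 4.52 mg/L; x_c ≈ 13.7 km

At the critical point dD/dt = 0, so k_d L₀ e^(−k_d t) = k_r D. Substituting D(t) from the Streeter–Phelps equation and solving for t gives
t_c = ln[(k_r/k_d)(1 − D₀(k_r−k_d)/(k_d L₀))] / (k_r−k_d).
Here k_r−k_d = 0.8120 d⁻¹ and 1 − D₀(k_r−k_d)/(k_d L₀) = 1 − 3.32×0.8120/(0.198×29.5) = 0.5385, so
t_c = ln(5.101 × 0.5385) / 0.8120 = 1.010 / 0.8120 = 1.244 d.
D_c = (k_d/k_r) L₀ e^(−k_d t_c) = (0.198/1.01) × 29.5 × e^(−0.198×1.244) = 0.1960 × 29.5 × 0.7816 = 4.520 mg/L.
x_c = v t_c = 0.127 m/s × 1.244 d × 86400 s/d = 13650 m ≈ 13.7 km.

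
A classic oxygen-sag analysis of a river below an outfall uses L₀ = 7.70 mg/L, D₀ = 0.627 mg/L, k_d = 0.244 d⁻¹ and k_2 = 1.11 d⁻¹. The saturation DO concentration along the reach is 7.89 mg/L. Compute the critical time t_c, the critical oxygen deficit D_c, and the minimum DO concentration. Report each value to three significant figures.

At the critical point dD/dt = 0, so k_d L₀ e^(−k_d t) = k_2 D. Substituting D(t) from the Streeter–Phelps equation and solving for t gives
t_c = ln[(k_2/k_d)(1 − D₀(k_2−k_d)/(k_d L₀))] / (k_2−k_d).
Here k_2−k_d = 0.8660 d⁻¹ and 1 − D₀(k_2−k_d)/(k_d L₀) = 1 − 0.627×0.8660/(0.244×7.70) = 0.7110, so
t_c = ln(4.549 × 0.7110) / 0.8660 = 1.174 / 0.8660 = 1.355 d.
D_c = (k_d/k_2) L₀ e^(−k_d t_c) = (0.244/1.11) × 7.70 × e^(−0.244×1.355) = 0.2198 × 7.70 × 0.7184 = 1.216 mg/L.
Minimum DO = C_s − D_c = 7.89 − 1.216 = 6.674 mg/L.

t_c ≈ 1.36 d; D_c ≈ 1.22 mg/L; min DO ≈ 6.67 mg/L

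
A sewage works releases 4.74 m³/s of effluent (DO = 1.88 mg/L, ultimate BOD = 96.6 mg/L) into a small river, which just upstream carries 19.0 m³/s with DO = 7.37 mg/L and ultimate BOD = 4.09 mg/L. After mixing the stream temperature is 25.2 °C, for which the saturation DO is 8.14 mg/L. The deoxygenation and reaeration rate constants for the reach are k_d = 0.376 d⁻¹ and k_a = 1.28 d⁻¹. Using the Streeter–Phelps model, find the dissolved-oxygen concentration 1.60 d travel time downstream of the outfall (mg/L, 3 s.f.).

DO ≈ 3.97 mg/L

Mixed DO = (19.0×7.37 + 4.74×1.88)/(19.0+4.74) = 148.9/23.74 = 6.274 mg/L.
Mixed L₀ = (19.0×4.09 + 4.74×96.6)/(23.74) = 535.6/23.74 = 22.56 mg/L.
Initial deficit D₀ = C_s − DO₀ = 8.14 − 6.274 = 1.866 mg/L.
D(1.60) = [0.376×22.56/(1.28−0.376)](e^(−0.376×1.60) − e^(−1.28×1.60)) + 1.866 e^(−1.28×1.60)
= 9.384 × (0.5479 − 0.1290) + 1.866 × 0.1290 = 4.172 mg/L.
DO = 8.14 − 4.172 = 3.968 mg/L.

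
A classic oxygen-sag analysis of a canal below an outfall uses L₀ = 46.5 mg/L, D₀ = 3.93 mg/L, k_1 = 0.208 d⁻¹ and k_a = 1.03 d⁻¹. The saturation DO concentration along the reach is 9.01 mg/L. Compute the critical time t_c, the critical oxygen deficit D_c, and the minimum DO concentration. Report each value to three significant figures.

t_c ≈ 1.45 d; D_c ≈ 6.94 mg/L; min DO ≈ 2.07 mg/L

t_c = [1/(k_a−k_1)] ln[(k_a/k_1)(1 − D₀(k_a−k_1)/(k_1 L₀))]
= [1/(1.03−0.208)] ln[(1.03/0.208)(1 − 3.93×0.8220/(0.208×46.5))]
= (1/0.8220) ln[4.952 × 0.6660] = 1.217 × ln(3.298) = 1.217 × 1.193 = 1.452 d.
D_c = (k_1/k_a) L₀ e^(−k_1 t_c) = (0.208/1.03) × 46.5 × e^(−0.208×1.452) = 0.2019 × 46.5 × 0.7394 = 6.943 mg/L.
Minimum DO = C_s − D_c = 9.01 − 6.943 = 2.067 mg/L.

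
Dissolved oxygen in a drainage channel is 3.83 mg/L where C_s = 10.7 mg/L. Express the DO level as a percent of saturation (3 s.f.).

35.8 % saturation

% saturation = C/C_s × 100 = 3.83/10.7 × 100 = 35.8 %.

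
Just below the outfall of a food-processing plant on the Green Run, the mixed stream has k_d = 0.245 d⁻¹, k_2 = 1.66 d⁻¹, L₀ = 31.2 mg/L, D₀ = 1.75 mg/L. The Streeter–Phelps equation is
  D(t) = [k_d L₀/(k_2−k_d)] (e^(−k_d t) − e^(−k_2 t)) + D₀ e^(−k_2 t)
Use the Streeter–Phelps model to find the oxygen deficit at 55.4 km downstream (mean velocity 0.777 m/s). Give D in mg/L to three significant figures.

Travel time t = x/v = 55.4 km / (0.777 m/s) = 55400 m / 0.777 m/s = 71300 s = 0.8252 d.
k_d L₀/(k_2−k_d) = 0.245×31.2/(1.66−0.245) = 7.644/1.415 = 5.402 mg/L.
e^(−k_d t) = e^(−0.245×0.8252) = 0.8169; e^(−k_2 t) = e^(−1.66×0.8252) = 0.2541.
D = 5.402 × (0.8169 − 0.2541) + 1.75 × 0.2541 = 3.040 + 0.4447 = 3.485 mg/L.

D ≈ 3.49 mg/L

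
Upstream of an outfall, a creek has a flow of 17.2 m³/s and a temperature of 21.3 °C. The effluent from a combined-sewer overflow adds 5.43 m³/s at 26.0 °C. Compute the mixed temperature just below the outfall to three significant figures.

Flow-weighted mixing: C = (Q_r C_r + Q_w C_w)/(Q_r + Q_w)
= (17.2×21.3 + 5.43×26.0)/(17.2 + 5.43) = 507.5/22.63 = 22.43 °C.

22.4 °C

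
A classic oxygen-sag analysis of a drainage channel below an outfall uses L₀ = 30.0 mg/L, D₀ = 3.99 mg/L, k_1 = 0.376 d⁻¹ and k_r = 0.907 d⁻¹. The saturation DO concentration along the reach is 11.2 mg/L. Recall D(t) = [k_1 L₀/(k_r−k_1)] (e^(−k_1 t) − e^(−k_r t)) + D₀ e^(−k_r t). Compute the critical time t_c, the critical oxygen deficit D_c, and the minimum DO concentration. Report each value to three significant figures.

At the critical point dD/dt = 0, so k_1 L₀ e^(−k_1 t) = k_r D. Substituting D(t) from the Streeter–Phelps equation and solving for t gives
t_c = ln[(k_r/k_1)(1 − D₀(k_r−k_1)/(k_1 L₀))] / (k_r−k_1).
Here k_r−k_1 = 0.5310 d⁻¹ and 1 − D₀(k_r−k_1)/(k_1 L₀) = 1 − 3.99×0.5310/(0.376×30.0) = 0.8122, so
t_c = ln(2.412 × 0.8122) / 0.5310 = 0.6725 / 0.5310 = 1.266 d.
L(t_c) = L₀ e^(−k_1 t_c) = 30.0 × 0.6211 = 18.63 mg/L, and at the critical point k_r D_c = k_1 L, so D_c = (0.376/0.907) × 18.63 = 7.725 mg/L.
Minimum DO = C_s − D_c = 11.2 − 7.725 = 3.475 mg/L.

t_c ≈ 1.27 d; D_c ≈ 7.72 mg/L; min DO ≈ 3.48 mg/L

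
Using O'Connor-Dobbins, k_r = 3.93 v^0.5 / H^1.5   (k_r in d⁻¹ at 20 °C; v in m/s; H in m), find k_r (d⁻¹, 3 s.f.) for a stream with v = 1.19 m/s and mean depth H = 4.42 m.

k_r = 3.93 × 1.19^0.5 / 4.42^1.5 = 3.93 × 1.091 / 9.293 = 0.4614 d⁻¹.

k_r ≈ 0.461 d⁻¹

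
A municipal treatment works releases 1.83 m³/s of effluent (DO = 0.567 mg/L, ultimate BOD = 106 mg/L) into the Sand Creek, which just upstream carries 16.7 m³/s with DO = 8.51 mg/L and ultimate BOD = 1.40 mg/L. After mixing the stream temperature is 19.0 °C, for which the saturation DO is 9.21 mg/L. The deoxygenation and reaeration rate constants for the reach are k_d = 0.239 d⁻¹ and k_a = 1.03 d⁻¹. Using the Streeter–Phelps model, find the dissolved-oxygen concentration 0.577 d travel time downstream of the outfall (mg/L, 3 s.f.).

Mixed DO = (16.7×8.51 + 1.83×0.567)/(16.7+1.83) = 143.2/18.53 = 7.726 mg/L.
Mixed L₀ = (16.7×1.40 + 1.83×106)/(18.53) = 217.4/18.53 = 11.73 mg/L.
Initial deficit D₀ = C_s − DO₀ = 9.21 − 7.726 = 1.484 mg/L.
D(0.577) = [0.239×11.73/(1.03−0.239)](e^(−0.239×0.577) − e^(−1.03×0.577)) + 1.484 e^(−1.03×0.577)
= 3.544 × (0.8712 − 0.5519) + 1.484 × 0.5519 = 1.951 mg/L.
DO = 9.21 − 1.951 = 7.259 mg/L.

DO ≈ 7.26 mg/L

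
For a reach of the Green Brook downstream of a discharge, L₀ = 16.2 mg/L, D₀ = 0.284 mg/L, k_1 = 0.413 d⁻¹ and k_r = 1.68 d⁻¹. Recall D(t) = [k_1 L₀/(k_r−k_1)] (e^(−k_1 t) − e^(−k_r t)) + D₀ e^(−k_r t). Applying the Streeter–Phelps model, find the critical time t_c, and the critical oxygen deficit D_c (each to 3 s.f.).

With k_r/k_1 = 4.068 and 1 − D₀(k_r−k_1)/(k_1 L₀) = 0.9462,
t_c = ln(4.068 × 0.9462) / (1.68 − 0.413) = ln(3.849) / 1.267 = 1.348/1.267 = 1.064 d.
L(t_c) = L₀ e^(−k_1 t_c) = 16.2 × 0.6445 = 10.44 mg/L, and at the critical point k_r D_c = k_1 L, so D_c = (0.413/1.68) × 10.44 = 2.567 mg/L.

t_c ≈ 1.06 d; D_c ≈ 2.57 mg/L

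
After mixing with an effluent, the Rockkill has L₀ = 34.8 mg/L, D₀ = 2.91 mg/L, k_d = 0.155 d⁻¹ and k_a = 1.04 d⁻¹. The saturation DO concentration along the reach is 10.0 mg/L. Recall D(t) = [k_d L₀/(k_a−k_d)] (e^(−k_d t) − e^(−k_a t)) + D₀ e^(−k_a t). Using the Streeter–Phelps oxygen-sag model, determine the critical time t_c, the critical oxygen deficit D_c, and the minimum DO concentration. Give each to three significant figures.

t_c = [1/(k_a−k_d)] ln[(k_a/k_d)(1 − D₀(k_a−k_d)/(k_d L₀))]
= [1/(1.04−0.155)] ln[(1.04/0.155)(1 − 2.91×0.8850/(0.155×34.8))]
= (1/0.8850) ln[6.710 × 0.5226] = 1.130 × ln(3.506) = 1.130 × 1.255 = 1.418 d.
L(t_c) = L₀ e^(−k_d t_c) = 34.8 × 0.8027 = 27.94 mg/L, and at the critical point k_a D_c = k_d L, so D_c = (0.155/1.04) × 27.94 = 4.163 mg/L.
Minimum DO = C_s − D_c = 10.0 − 4.163 = 5.837 mg/L.

t_c ≈ 1.42 d; D_c ≈ 4.16 mg/L; min DO ≈ 5.84 mg/L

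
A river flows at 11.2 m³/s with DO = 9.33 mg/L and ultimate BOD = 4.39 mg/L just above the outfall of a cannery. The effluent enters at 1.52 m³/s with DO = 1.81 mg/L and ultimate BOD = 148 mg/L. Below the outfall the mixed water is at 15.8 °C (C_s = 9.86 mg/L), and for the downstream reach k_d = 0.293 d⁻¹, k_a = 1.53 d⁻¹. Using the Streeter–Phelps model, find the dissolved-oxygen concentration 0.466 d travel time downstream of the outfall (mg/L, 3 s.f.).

Mixed DO = (11.2×9.33 + 1.52×1.81)/(11.2+1.52) = 107.2/12.72 = 8.431 mg/L.
Mixed L₀ = (11.2×4.39 + 1.52×148)/(12.72) = 274.1/12.72 = 21.55 mg/L.
Initial deficit D₀ = C_s − DO₀ = 9.86 − 8.431 = 1.429 mg/L.
D(0.466) = [0.293×21.55/(1.53−0.293)](e^(−0.293×0.466) − e^(−1.53×0.466)) + 1.429 e^(−1.53×0.466)
= 5.105 × (0.8724 − 0.4902) + 1.429 × 0.4902 = 2.651 mg/L.
DO = 9.86 − 2.651 = 7.209 mg/L.

DO ≈ 7.21 mg/L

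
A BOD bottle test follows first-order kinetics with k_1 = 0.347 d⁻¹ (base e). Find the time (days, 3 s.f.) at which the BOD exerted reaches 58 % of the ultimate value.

y/L₀ = 1 − e^(−k_1 t) = 0.58 ⇒ e^(−k_1 t) = 0.420
t = −ln(0.420) / 0.347 = 0.8675 / 0.347 = 2.500 d.

t ≈ 2.50 d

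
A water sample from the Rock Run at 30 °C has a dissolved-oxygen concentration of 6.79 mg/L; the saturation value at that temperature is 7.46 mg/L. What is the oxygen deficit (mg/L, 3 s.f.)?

D ≈ 0.670 mg/L

D = C_s − C = 7.46 − 6.79 = 0.670 mg/L.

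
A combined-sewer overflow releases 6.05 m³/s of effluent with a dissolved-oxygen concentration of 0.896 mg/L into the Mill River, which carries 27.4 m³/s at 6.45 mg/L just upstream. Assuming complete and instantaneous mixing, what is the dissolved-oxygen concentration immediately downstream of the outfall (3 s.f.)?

Flow-weighted mixing: C = (Q_r C_r + Q_w C_w)/(Q_r + Q_w)
= (27.4×6.45 + 6.05×0.896)/(27.4 + 6.05) = 182.2/33.45 = 5.445 mg/L.

5.45 mg/L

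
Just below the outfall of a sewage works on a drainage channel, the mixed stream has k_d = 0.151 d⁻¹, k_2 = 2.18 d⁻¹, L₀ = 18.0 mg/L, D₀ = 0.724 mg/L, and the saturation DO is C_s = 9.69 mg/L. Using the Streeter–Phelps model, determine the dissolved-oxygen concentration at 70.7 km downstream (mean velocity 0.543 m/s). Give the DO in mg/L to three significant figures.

DO ≈ 8.65 mg/L

Travel time t = x/v = 70.7 km / (0.543 m/s) = 70700 m / 0.543 m/s = 130200 s = 1.507 d.
k_d L₀/(k_2−k_d) = 0.151×18.0/(2.18−0.151) = 2.718/2.029 = 1.340 mg/L.
e^(−k_d t) = e^(−0.151×1.507) = 0.7965; e^(−k_2 t) = e^(−2.18×1.507) = 0.03743.
D = 1.340 × (0.7965 − 0.03743) + 0.724 × 0.03743 = 1.017 + 0.02710 = 1.044 mg/L.
DO = C_s − D = 9.69 − 1.044 = 8.646 mg/L.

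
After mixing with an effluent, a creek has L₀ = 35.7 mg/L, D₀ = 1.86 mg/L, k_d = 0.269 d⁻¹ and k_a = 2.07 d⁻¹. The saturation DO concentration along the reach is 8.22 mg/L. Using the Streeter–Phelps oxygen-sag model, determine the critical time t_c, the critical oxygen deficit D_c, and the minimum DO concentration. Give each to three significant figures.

t_c ≈ 0.895 d; D_c ≈ 3.65 mg/L; min DO ≈ 4.57 mg/L

With k_a/k_d = 7.695 and 1 − D₀(k_a−k_d)/(k_d L₀) = 0.6512,
t_c = ln(7.695 × 0.6512) / (2.07 − 0.269) = ln(5.011) / 1.801 = 1.612/1.801 = 0.8948 d.
L(t_c) = L₀ e^(−k_d t_c) = 35.7 × 0.7861 = 28.06 mg/L, and at the critical point k_a D_c = k_d L, so D_c = (0.269/2.07) × 28.06 = 3.647 mg/L.
Minimum DO = C_s − D_c = 8.22 − 3.647 = 4.573 mg/L.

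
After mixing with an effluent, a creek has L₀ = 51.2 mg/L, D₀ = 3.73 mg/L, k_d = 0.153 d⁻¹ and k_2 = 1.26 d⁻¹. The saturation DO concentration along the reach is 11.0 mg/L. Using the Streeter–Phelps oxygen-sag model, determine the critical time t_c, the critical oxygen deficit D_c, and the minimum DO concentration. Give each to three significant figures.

With k_2/k_d = 8.235 and 1 − D₀(k_2−k_d)/(k_d L₀) = 0.4729,
t_c = ln(8.235 × 0.4729) / (1.26 − 0.153) = ln(3.894) / 1.107 = 1.360/1.107 = 1.228 d.
D_c = (k_d/k_2) L₀ e^(−k_d t_c) = (0.153/1.26) × 51.2 × e^(−0.153×1.228) = 0.1214 × 51.2 × 0.8287 = 5.152 mg/L.
Minimum DO = C_s − D_c = 11.0 − 5.152 = 5.848 mg/L.

t_c ≈ 1.23 d; D_c ≈ 5.15 mg/L; min DO ≈ 5.85 mg/L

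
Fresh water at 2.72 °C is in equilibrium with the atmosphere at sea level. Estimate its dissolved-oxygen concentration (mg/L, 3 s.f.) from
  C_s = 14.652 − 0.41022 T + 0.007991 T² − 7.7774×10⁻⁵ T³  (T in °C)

C_s = 14.652 − 0.41022×2.72 + 0.007991×2.72² − 7.7774×10⁻⁵×2.72³ = 13.59 mg/L.

C_s ≈ 13.6 mg/L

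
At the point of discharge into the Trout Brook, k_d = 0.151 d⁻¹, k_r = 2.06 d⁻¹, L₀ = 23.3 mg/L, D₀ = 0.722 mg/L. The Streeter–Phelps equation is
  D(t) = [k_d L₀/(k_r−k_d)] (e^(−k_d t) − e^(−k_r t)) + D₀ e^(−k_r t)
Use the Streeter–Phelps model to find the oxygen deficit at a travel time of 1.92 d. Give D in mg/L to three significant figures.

D ≈ 1.36 mg/L

k_d L₀/(k_r−k_d) = 0.151×23.3/(2.06−0.151) = 3.518/1.909 = 1.843 mg/L.
e^(−k_d t) = e^(−0.151×1.920) = 0.7483; e^(−k_r t) = e^(−2.06×1.920) = 0.01915.
D = 1.843 × (0.7483 − 0.01915) + 0.722 × 0.01915 = 1.344 + 0.01383 = 1.358 mg/L.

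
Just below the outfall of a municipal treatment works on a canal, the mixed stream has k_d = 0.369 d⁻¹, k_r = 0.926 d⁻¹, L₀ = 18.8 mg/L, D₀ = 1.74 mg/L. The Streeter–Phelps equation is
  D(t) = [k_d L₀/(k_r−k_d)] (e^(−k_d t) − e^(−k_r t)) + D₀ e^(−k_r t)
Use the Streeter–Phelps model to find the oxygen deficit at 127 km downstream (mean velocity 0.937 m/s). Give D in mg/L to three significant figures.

Travel time t = x/v = 127 km / (0.937 m/s) = 127000 m / 0.937 m/s = 135500 s = 1.569 d.
k_d L₀/(k_r−k_d) = 0.369×18.8/(0.926−0.369) = 6.937/0.5570 = 12.45 mg/L.
e^(−k_d t) = e^(−0.369×1.569) = 0.5605; e^(−k_r t) = e^(−0.926×1.569) = 0.2339.
D = 12.45 × (0.5605 − 0.2339) + 1.74 × 0.2339 = 4.067 + 0.4071 = 4.475 mg/L.

D ≈ 4.47 mg/L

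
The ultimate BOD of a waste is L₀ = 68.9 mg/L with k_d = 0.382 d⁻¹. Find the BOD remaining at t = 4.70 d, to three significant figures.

L ≈ 11.4 mg/L

L_t = L₀ e^(−k_d t) = 68.9 × e^(−0.382×4.70) = 68.9 × 0.1661 = 11.44 mg/L.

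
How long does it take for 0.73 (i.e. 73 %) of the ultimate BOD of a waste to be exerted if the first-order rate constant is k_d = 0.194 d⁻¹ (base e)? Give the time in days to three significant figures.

t ≈ 6.75 d

y/L₀ = 1 − e^(−k_d t) = 0.73 ⇒ e^(−k_d t) = 0.270
t = −ln(0.270) / 0.194 = 1.309 / 0.194 = 6.749 d.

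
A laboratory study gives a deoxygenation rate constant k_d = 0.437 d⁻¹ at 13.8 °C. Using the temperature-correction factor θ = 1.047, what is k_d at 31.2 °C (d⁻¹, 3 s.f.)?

k_d ≈ 0.972 d⁻¹

k_d(T₂) = k_d(T₁) · θ^(T₂−T₁) = 0.437 × 1.047^(31.2−13.8)
= 0.437 × 1.047^17.4 = 0.437 × 2.224 = 0.9717 d⁻¹.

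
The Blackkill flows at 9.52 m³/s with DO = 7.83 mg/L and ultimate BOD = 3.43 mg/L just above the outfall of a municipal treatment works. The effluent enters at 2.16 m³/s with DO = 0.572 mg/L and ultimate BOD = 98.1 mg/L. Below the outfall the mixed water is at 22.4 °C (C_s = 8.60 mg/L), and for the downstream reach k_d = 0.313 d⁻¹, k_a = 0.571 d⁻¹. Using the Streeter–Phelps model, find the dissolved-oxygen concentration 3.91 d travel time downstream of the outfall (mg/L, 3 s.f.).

DO ≈ 3.63 mg/L

Mixed DO = (9.52×7.83 + 2.16×0.572)/(9.52+2.16) = 75.78/11.68 = 6.488 mg/L.
Mixed L₀ = (9.52×3.43 + 2.16×98.1)/(11.68) = 244.5/11.68 = 20.94 mg/L.
Initial deficit D₀ = C_s − DO₀ = 8.60 − 6.488 = 2.112 mg/L.
D(3.91) = [0.313×20.94/(0.571−0.313)](e^(−0.313×3.91) − e^(−0.571×3.91)) + 2.112 e^(−0.571×3.91)
= 25.40 × (0.2941 − 0.1072) + 2.112 × 0.1072 = 4.973 mg/L.
DO = 8.60 − 4.973 = 3.627 mg/L.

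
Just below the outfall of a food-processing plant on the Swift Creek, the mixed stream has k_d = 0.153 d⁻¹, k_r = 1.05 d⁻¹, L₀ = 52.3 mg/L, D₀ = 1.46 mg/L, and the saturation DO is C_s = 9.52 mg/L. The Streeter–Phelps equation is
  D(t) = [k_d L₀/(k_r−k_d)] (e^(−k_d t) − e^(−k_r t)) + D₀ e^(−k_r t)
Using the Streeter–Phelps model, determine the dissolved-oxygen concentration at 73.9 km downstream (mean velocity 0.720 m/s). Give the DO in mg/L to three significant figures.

DO ≈ 4.23 mg/L

Travel time t = x/v = 73.9 km / (0.720 m/s) = 73900 m / 0.720 m/s = 102600 s = 1.188 d.
k_d L₀/(k_r−k_d) = 0.153×52.3/(1.05−0.153) = 8.002/0.8970 = 8.921 mg/L.
e^(−k_d t) = e^(−0.153×1.188) = 0.8338; e^(−k_r t) = e^(−1.05×1.188) = 0.2873.
D = 8.921 × (0.8338 − 0.2873) + 1.46 × 0.2873 = 4.876 + 0.4194 = 5.295 mg/L.
DO = C_s − D = 9.52 − 5.295 = 4.225 mg/L.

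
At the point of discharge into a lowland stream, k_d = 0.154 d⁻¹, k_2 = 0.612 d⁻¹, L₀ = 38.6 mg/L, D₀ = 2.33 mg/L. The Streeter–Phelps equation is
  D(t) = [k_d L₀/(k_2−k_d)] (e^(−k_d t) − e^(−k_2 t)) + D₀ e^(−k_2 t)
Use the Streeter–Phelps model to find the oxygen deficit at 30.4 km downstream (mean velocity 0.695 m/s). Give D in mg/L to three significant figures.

D ≈ 4.19 mg/L

Travel time t = x/v = 30.4 km / (0.695 m/s) = 30400 m / 0.695 m/s = 43740 s = 0.5063 d.
k_d L₀/(k_2−k_d) = 0.154×38.6/(0.612−0.154) = 5.944/0.4580 = 12.98 mg/L.
e^(−k_d t) = e^(−0.154×0.5063) = 0.9250; e^(−k_2 t) = e^(−0.612×0.5063) = 0.7336.
D = 12.98 × (0.9250 − 0.7336) + 2.33 × 0.7336 = 2.485 + 1.709 = 4.194 mg/L.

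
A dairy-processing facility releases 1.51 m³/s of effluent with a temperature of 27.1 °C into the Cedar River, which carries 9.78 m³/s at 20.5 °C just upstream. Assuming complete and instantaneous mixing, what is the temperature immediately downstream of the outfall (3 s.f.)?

Flow-weighted mixing: C = (Q_r C_r + Q_w C_w)/(Q_r + Q_w)
= (9.78×20.5 + 1.51×27.1)/(9.78 + 1.51) = 241.4/11.29 = 21.38 °C.

21.4 °C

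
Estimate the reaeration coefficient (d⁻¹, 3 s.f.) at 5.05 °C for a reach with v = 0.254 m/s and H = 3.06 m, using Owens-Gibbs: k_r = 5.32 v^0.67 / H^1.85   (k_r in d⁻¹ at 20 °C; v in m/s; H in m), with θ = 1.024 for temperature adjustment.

k_r ≈ 0.188 d⁻¹

k_r(20) = 5.32 × 0.254^0.67 / 3.06^1.85 = 5.32 × 0.3992 / 7.917 = 0.2683 d⁻¹.
k_r(5.05) = 0.2683 × 1.024^(5.05−20) = 0.2683 × 0.7015 = 0.1882 d⁻¹.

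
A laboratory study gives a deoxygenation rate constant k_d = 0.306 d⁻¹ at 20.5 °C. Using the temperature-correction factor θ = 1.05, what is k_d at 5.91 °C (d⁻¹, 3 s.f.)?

k_d ≈ 0.150 d⁻¹

k_d(T₂) = k_d(T₁) · θ^(T₂−T₁) = 0.306 × 1.05^(5.91−20.5)
= 0.306 × 1.05^-14.6 = 0.306 × 0.4907 = 0.1502 d⁻¹.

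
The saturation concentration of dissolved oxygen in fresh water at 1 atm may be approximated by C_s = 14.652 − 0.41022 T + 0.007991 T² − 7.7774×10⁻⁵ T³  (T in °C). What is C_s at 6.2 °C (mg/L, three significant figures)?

C_s ≈ 12.4 mg/L

C_s = 14.652 − 0.41022×6.2 + 0.007991×6.2² − 7.7774×10⁻⁵×6.2³ = 12.40 mg/L.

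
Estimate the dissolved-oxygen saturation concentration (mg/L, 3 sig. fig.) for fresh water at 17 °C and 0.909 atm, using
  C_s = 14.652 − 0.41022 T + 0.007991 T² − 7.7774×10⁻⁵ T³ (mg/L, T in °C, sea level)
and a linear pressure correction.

C_s ≈ 8.73 mg/L

At sea level: C_s = 14.652 − 0.41022×17 + 0.007991×17² − 7.7774×10⁻⁵×17³ = 9.606 mg/L.
Pressure correction: C_s' = 9.606 × 0.909 = 8.731 mg/L.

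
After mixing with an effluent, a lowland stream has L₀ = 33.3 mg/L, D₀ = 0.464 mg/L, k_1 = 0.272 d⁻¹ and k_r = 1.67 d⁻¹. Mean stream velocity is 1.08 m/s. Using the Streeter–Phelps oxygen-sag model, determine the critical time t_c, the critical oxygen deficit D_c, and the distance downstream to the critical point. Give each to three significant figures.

t_c ≈ 1.24 d; D_c ≈ 3.87 mg/L; x_c ≈ 116 km

At the critical point dD/dt = 0, so k_1 L₀ e^(−k_1 t) = k_r D. Substituting D(t) from the Streeter–Phelps equation and solving for t gives
t_c = ln[(k_r/k_1)(1 − D₀(k_r−k_1)/(k_1 L₀))] / (k_r−k_1).
Here k_r−k_1 = 1.398 d⁻¹ and 1 − D₀(k_r−k_1)/(k_1 L₀) = 1 − 0.464×1.398/(0.272×33.3) = 0.9284, so
t_c = ln(6.140 × 0.9284) / 1.398 = 1.740 / 1.398 = 1.245 d.
L(t_c) = L₀ e^(−k_1 t_c) = 33.3 × 0.7127 = 23.73 mg/L, and at the critical point k_r D_c = k_1 L, so D_c = (0.272/1.67) × 23.73 = 3.866 mg/L.
x_c = v t_c = 1.08 m/s × 1.245 d × 86400 s/d = 116200 m ≈ 116 km.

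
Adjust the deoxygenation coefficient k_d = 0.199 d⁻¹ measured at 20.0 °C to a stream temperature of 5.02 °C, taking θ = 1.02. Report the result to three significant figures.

k_d ≈ 0.148 d⁻¹

k_d(T₂) = k_d(T₁) · θ^(T₂−T₁) = 0.199 × 1.02^(5.02−20.0)
= 0.199 × 1.02^-15.0 = 0.199 × 0.7433 = 0.1479 d⁻¹.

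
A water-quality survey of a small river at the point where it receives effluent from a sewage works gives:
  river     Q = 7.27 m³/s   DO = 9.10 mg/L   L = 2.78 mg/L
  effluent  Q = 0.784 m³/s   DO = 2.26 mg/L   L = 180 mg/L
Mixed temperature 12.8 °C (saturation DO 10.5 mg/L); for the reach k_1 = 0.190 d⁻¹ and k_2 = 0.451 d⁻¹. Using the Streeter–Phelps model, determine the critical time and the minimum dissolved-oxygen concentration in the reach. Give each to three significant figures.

Mixed DO = (7.27×9.10 + 0.784×2.26)/(7.27+0.784) = 67.93/8.054 = 8.434 mg/L.
Mixed L₀ = (7.27×2.78 + 0.784×180)/(8.054) = 161.3/8.054 = 20.03 mg/L.
Initial deficit D₀ = C_s − DO₀ = 10.5 − 8.434 = 2.066 mg/L.
t_c = (1/0.2610) ln[(0.451/0.190)(1 − 2.066×0.2610/(0.190×20.03))] = 3.831 × ln(2.037) = 2.727 d.
D_c = (0.190/0.451) × 20.03 × e^(−0.190×2.727) = 0.4213 × 20.03 × 0.5957 = 5.027 mg/L.
Minimum DO = 10.5 − 5.027 = 5.473 mg/L.

t_c ≈ 2.73 d; minimum DO ≈ 5.47 mg/L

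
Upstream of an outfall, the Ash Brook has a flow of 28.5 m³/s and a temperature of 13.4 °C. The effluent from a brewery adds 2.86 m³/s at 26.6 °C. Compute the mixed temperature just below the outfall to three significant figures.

Flow-weighted mixing: C = (Q_r C_r + Q_w C_w)/(Q_r + Q_w)
= (28.5×13.4 + 2.86×26.6)/(28.5 + 2.86) = 458.0/31.36 = 14.60 °C.

14.6 °C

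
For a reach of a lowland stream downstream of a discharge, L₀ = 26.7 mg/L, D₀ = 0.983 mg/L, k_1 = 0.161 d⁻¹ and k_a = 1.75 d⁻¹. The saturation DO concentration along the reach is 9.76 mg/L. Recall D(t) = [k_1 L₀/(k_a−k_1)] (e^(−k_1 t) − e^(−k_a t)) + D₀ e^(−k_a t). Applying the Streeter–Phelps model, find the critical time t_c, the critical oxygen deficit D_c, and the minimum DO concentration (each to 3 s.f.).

t_c ≈ 1.22 d; D_c ≈ 2.02 mg/L; min DO ≈ 7.74 mg/L

t_c = [1/(k_a−k_1)] ln[(k_a/k_1)(1 − D₀(k_a−k_1)/(k_1 L₀))]
= [1/(1.75−0.161)] ln[(1.75/0.161)(1 − 0.983×1.589/(0.161×26.7))]
= (1/1.589) ln[10.87 × 0.6366] = 0.6293 × ln(6.920) = 0.6293 × 1.934 = 1.217 d.
L(t_c) = L₀ e^(−k_1 t_c) = 26.7 × 0.8220 = 21.95 mg/L, and at the critical point k_a D_c = k_1 L, so D_c = (0.161/1.75) × 21.95 = 2.019 mg/L.
Minimum DO = C_s − D_c = 9.76 − 2.019 = 7.741 mg/L.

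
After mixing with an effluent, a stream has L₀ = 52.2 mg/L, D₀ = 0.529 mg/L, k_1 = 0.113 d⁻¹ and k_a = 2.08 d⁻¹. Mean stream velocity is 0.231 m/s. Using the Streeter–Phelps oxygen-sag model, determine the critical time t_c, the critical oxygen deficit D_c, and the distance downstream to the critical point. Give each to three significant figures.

At the critical point dD/dt = 0, so k_1 L₀ e^(−k_1 t) = k_a D. Substituting D(t) from the Streeter–Phelps equation and solving for t gives
t_c = ln[(k_a/k_1)(1 − D₀(k_a−k_1)/(k_1 L₀))] / (k_a−k_1).
Here k_a−k_1 = 1.967 d⁻¹ and 1 − D₀(k_a−k_1)/(k_1 L₀) = 1 − 0.529×1.967/(0.113×52.2) = 0.8236, so
t_c = ln(18.41 × 0.8236) / 1.967 = 2.719 / 1.967 = 1.382 d.
L(t_c) = L₀ e^(−k_1 t_c) = 52.2 × 0.8554 = 44.65 mg/L, and at the critical point k_a D_c = k_1 L, so D_c = (0.113/2.08) × 44.65 = 2.426 mg/L.
x_c = v t_c = 0.231 m/s × 1.382 d × 86400 s/d = 27590 m ≈ 27.6 km.

t_c ≈ 1.38 d; D_c ≈ 2.43 mg/L; x_c ≈ 27.6 km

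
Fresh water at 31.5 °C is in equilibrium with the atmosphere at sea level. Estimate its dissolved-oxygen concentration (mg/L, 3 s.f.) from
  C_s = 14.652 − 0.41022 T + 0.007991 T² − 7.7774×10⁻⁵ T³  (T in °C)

C_s = 14.652 − 0.41022×31.5 + 0.007991×31.5² − 7.7774×10⁻⁵×31.5³ = 7.228 mg/L.

C_s ≈ 7.23 mg/L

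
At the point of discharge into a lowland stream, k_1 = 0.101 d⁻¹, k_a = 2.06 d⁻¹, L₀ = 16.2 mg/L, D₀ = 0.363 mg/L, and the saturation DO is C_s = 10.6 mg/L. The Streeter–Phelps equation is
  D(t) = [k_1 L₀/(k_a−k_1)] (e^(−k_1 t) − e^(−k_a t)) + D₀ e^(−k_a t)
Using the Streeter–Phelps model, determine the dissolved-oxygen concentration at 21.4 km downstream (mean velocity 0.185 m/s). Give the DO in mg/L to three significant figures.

DO ≈ 9.90 mg/L

Travel time t = x/v = 21.4 km / (0.185 m/s) = 21400 m / 0.185 m/s = 115700 s = 1.339 d.
k_1 L₀/(k_a−k_1) = 0.101×16.2/(2.06−0.101) = 1.636/1.959 = 0.8352 mg/L.
e^(−k_1 t) = e^(−0.101×1.339) = 0.8735; e^(−k_a t) = e^(−2.06×1.339) = 0.06342.
D = 0.8352 × (0.8735 − 0.06342) + 0.363 × 0.06342 = 0.6766 + 0.02302 = 0.6996 mg/L.
DO = C_s − D = 10.6 − 0.6996 = 9.900 mg/L.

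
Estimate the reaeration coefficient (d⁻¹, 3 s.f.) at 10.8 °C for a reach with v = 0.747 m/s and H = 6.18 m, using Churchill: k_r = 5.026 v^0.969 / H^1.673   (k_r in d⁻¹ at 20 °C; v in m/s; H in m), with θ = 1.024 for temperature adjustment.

k_r ≈ 0.145 d⁻¹

k_r(20) = 5.026 × 0.747^0.969 / 6.18^1.673 = 5.026 × 0.7538 / 21.05 = 0.1799 d⁻¹.
k_r(10.8) = 0.1799 × 1.024^(10.8−20) = 0.1799 × 0.8040 = 0.1447 d⁻¹.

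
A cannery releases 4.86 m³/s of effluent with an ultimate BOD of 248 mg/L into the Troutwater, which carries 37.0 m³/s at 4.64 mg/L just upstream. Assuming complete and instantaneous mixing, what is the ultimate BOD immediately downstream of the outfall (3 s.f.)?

Flow-weighted mixing: C = (Q_r C_r + Q_w C_w)/(Q_r + Q_w)
= (37.0×4.64 + 4.86×248)/(37.0 + 4.86) = 1377/41.86 = 32.89 mg/L.

32.9 mg/L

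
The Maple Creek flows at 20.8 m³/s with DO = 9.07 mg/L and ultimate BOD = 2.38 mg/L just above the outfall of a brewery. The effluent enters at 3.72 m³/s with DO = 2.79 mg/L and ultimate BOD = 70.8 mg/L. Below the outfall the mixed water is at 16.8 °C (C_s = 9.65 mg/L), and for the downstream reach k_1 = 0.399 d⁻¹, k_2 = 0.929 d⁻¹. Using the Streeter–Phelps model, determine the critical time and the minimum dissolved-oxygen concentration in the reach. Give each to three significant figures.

t_c ≈ 1.27 d; minimum DO ≈ 6.34 mg/L

Mixed DO = (20.8×9.07 + 3.72×2.79)/(20.8+3.72) = 199.0/24.52 = 8.117 mg/L.
Mixed L₀ = (20.8×2.38 + 3.72×70.8)/(24.52) = 312.9/24.52 = 12.76 mg/L.
Initial deficit D₀ = C_s − DO₀ = 9.65 − 8.117 = 1.533 mg/L.
t_c = (1/0.5300) ln[(0.929/0.399)(1 − 1.533×0.5300/(0.399×12.76))] = 1.887 × ln(1.957) = 1.267 d.
D_c = (0.399/0.929) × 12.76 × e^(−0.399×1.267) = 0.4295 × 12.76 × 0.6033 = 3.306 mg/L.
Minimum DO = 9.65 − 3.306 = 6.344 mg/L.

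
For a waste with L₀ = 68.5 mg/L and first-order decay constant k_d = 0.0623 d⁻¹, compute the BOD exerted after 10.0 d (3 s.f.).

y ≈ 31.8 mg/L

y_t = L₀(1 − e^(−k_d t)) = 68.5 × (1 − e^(−0.0623×10.0))
= 68.5 × (1 − 0.5363) = 68.5 × 0.4637 = 31.76 mg/L.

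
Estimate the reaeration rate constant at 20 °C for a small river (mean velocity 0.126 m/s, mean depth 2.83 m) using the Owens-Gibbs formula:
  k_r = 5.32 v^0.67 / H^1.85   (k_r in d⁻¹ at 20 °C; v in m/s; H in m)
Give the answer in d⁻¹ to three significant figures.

k_r ≈ 0.194 d⁻¹

k_r = 5.32 × 0.126^0.67 / 2.83^1.85 = 5.32 × 0.2496 / 6.852 = 0.1938 d⁻¹.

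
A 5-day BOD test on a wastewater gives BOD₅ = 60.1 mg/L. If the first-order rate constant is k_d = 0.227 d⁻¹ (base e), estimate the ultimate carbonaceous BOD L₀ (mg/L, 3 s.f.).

L₀ ≈ 88.6 mg/L

BOD₅ = L₀(1 − e^(−5k_d)) ⇒ L₀ = BOD₅ / (1 − e^(−5×0.227))
= 60.1 / (1 − 0.3214) = 60.1 / 0.6786 = 88.57 mg/L.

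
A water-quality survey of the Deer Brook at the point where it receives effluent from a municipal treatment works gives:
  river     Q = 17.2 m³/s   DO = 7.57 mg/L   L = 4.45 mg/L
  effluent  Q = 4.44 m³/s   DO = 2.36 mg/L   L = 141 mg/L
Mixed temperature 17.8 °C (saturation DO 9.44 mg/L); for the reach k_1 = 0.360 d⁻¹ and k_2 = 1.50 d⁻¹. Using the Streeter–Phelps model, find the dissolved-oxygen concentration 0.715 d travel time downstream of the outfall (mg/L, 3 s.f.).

Mixed DO = (17.2×7.57 + 4.44×2.36)/(17.2+4.44) = 140.7/21.64 = 6.501 mg/L.
Mixed L₀ = (17.2×4.45 + 4.44×141)/(21.64) = 702.6/21.64 = 32.47 mg/L.
Initial deficit D₀ = C_s − DO₀ = 9.44 − 6.501 = 2.939 mg/L.
D(0.715) = [0.360×32.47/(1.50−0.360)](e^(−0.360×0.715) − e^(−1.50×0.715)) + 2.939 e^(−1.50×0.715)
= 10.25 × (0.7731 − 0.3422) + 2.939 × 0.3422 = 5.424 mg/L.
DO = 9.44 − 5.424 = 4.016 mg/L.

DO ≈ 4.02 mg/L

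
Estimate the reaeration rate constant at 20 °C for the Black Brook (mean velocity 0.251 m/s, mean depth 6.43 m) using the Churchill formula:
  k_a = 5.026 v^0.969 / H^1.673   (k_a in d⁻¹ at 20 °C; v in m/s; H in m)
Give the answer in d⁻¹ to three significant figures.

k_a ≈ 0.0585 d⁻¹

k_a = 5.026 × 0.251^0.969 / 6.43^1.673 = 5.026 × 0.2620 / 22.50 = 0.05853 d⁻¹.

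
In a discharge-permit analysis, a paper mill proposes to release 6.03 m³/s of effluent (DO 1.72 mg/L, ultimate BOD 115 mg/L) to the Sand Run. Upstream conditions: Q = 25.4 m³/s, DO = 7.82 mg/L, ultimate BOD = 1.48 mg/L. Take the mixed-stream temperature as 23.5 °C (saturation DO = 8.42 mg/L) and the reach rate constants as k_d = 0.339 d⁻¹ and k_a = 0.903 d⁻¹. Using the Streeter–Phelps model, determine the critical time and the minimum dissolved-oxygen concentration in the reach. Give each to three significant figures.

Mixed DO = (25.4×7.82 + 6.03×1.72)/(25.4+6.03) = 209.0/31.43 = 6.650 mg/L.
Mixed L₀ = (25.4×1.48 + 6.03×115)/(31.43) = 731.0/31.43 = 23.26 mg/L.
Initial deficit D₀ = C_s − DO₀ = 8.42 − 6.650 = 1.770 mg/L.
t_c = (1/0.5640) ln[(0.903/0.339)(1 − 1.770×0.5640/(0.339×23.26))] = 1.773 × ln(2.326) = 1.497 d.
D_c = (0.339/0.903) × 23.26 × e^(−0.339×1.497) = 0.3754 × 23.26 × 0.6020 = 5.257 mg/L.
Minimum DO = 8.42 − 5.257 = 3.163 mg/L.

t_c ≈ 1.50 d; minimum DO ≈ 3.16 mg/L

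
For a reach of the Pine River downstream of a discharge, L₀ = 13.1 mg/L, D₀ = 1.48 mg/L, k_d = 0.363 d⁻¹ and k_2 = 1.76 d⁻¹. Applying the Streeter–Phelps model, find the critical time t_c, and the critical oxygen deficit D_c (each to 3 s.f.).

t_c ≈ 0.722 d; D_c ≈ 2.08 mg/L

At the critical point dD/dt = 0, so k_d L₀ e^(−k_d t) = k_2 D. Substituting D(t) from the Streeter–Phelps equation and solving for t gives
t_c = ln[(k_2/k_d)(1 − D₀(k_2−k_d)/(k_d L₀))] / (k_2−k_d).
Here k_2−k_d = 1.397 d⁻¹ and 1 − D₀(k_2−k_d)/(k_d L₀) = 1 − 1.48×1.397/(0.363×13.1) = 0.5652, so
t_c = ln(4.848 × 0.5652) / 1.397 = 1.008 / 1.397 = 0.7216 d.
L(t_c) = L₀ e^(−k_d t_c) = 13.1 × 0.7696 = 10.08 mg/L, and at the critical point k_2 D_c = k_d L, so D_c = (0.363/1.76) × 10.08 = 2.079 mg/L.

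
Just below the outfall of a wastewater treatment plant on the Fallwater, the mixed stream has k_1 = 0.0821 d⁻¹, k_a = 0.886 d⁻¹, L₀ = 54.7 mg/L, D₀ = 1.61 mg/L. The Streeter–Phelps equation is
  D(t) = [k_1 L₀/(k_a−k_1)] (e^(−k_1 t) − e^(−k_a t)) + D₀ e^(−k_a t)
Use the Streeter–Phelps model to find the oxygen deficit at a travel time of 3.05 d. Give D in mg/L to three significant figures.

D ≈ 4.08 mg/L

k_1 L₀/(k_a−k_1) = 0.0821×54.7/(0.886−0.0821) = 4.491/0.8039 = 5.586 mg/L.
e^(−k_1 t) = e^(−0.0821×3.050) = 0.7785; e^(−k_a t) = e^(−0.886×3.050) = 0.06705.
D = 5.586 × (0.7785 − 0.06705) + 1.61 × 0.06705 = 3.974 + 0.1080 = 4.082 mg/L.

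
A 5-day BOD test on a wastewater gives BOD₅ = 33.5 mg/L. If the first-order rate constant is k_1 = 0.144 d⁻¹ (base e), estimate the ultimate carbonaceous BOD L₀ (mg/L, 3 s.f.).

L₀ ≈ 65.3 mg/L

BOD₅ = L₀(1 − e^(−5k_1)) ⇒ L₀ = BOD₅ / (1 − e^(−5×0.144))
= 33.5 / (1 − 0.4868) = 33.5 / 0.5132 = 65.27 mg/L.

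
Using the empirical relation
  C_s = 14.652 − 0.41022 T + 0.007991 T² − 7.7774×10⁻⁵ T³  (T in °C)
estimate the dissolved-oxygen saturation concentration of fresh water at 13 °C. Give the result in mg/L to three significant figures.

C_s ≈ 10.5 mg/L

C_s = 14.652 − 0.41022×13 + 0.007991×13² − 7.7774×10⁻⁵×13³ = 10.50 mg/L.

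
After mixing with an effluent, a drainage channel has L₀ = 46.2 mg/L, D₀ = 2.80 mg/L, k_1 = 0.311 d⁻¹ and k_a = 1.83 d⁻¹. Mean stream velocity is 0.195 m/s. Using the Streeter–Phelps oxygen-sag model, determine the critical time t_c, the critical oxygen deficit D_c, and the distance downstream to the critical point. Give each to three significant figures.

t_c = [1/(k_a−k_1)] ln[(k_a/k_1)(1 − D₀(k_a−k_1)/(k_1 L₀))]
= [1/(1.83−0.311)] ln[(1.83/0.311)(1 − 2.80×1.519/(0.311×46.2))]
= (1/1.519) ln[5.884 × 0.7040] = 0.6583 × ln(4.142) = 0.6583 × 1.421 = 0.9357 d.
L(t_c) = L₀ e^(−k_1 t_c) = 46.2 × 0.7475 = 34.54 mg/L, and at the critical point k_a D_c = k_1 L, so D_c = (0.311/1.83) × 34.54 = 5.869 mg/L.
x_c = v t_c = 0.195 m/s × 0.9357 d × 86400 s/d = 15760 m ≈ 15.8 km.

t_c ≈ 0.936 d; D_c ≈ 5.87 mg/L; x_c ≈ 15.8 km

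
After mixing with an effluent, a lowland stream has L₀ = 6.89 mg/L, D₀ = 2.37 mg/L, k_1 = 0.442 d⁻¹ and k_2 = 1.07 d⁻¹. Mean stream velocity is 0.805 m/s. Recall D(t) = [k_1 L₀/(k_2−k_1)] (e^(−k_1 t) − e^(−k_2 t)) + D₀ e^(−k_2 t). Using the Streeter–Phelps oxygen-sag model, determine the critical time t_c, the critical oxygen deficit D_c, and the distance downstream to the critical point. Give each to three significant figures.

t_c ≈ 0.340 d; D_c ≈ 2.45 mg/L; x_c ≈ 23.6 km

At the critical point dD/dt = 0, so k_1 L₀ e^(−k_1 t) = k_2 D. Substituting D(t) from the Streeter–Phelps equation and solving for t gives
t_c = ln[(k_2/k_1)(1 − D₀(k_2−k_1)/(k_1 L₀))] / (k_2−k_1).
Here k_2−k_1 = 0.6280 d⁻¹ and 1 − D₀(k_2−k_1)/(k_1 L₀) = 1 − 2.37×0.6280/(0.442×6.89) = 0.5113, so
t_c = ln(2.421 × 0.5113) / 0.6280 = 0.2133 / 0.6280 = 0.3396 d.
D_c = (k_1/k_2) L₀ e^(−k_1 t_c) = (0.442/1.07) × 6.89 × e^(−0.442×0.3396) = 0.4131 × 6.89 × 0.8606 = 2.449 mg/L.
x_c = v t_c = 0.805 m/s × 0.3396 d × 86400 s/d = 23620 m ≈ 23.6 km.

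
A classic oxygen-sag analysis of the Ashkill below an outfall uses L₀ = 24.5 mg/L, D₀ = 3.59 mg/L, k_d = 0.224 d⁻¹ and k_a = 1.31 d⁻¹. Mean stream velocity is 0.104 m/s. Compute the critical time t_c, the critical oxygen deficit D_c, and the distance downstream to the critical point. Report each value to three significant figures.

With k_a/k_d = 5.848 and 1 − D₀(k_a−k_d)/(k_d L₀) = 0.2896,
t_c = ln(5.848 × 0.2896) / (1.31 − 0.224) = ln(1.694) / 1.086 = 0.5268/1.086 = 0.4851 d.
L(t_c) = L₀ e^(−k_d t_c) = 24.5 × 0.8970 = 21.98 mg/L, and at the critical point k_a D_c = k_d L, so D_c = (0.224/1.31) × 21.98 = 3.758 mg/L.
x_c = v t_c = 0.104 m/s × 0.4851 d × 86400 s/d = 4359 m ≈ 4.36 km.

t_c ≈ 0.485 d; D_c ≈ 3.76 mg/L; x_c ≈ 4.36 km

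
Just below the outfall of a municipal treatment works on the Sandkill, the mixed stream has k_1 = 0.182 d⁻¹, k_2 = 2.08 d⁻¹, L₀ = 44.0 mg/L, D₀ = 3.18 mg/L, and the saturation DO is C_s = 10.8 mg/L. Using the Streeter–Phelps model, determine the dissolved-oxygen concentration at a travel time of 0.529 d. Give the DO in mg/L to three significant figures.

k_1 L₀/(k_2−k_1) = 0.182×44.0/(2.08−0.182) = 8.008/1.898 = 4.219 mg/L.
e^(−k_1 t) = e^(−0.182×0.5290) = 0.9082; e^(−k_2 t) = e^(−2.08×0.5290) = 0.3328.
D = 4.219 × (0.9082 − 0.3328) + 3.18 × 0.3328 = 2.428 + 1.058 = 3.486 mg/L.
DO = C_s − D = 10.8 − 3.486 = 7.314 mg/L.

DO ≈ 7.31 mg/L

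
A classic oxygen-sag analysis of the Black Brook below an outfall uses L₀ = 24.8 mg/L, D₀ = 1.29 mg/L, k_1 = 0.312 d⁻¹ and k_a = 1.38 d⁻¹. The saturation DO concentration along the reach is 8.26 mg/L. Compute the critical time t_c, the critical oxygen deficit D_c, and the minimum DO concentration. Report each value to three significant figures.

t_c = [1/(k_a−k_1)] ln[(k_a/k_1)(1 − D₀(k_a−k_1)/(k_1 L₀))]
= [1/(1.38−0.312)] ln[(1.38/0.312)(1 − 1.29×1.068/(0.312×24.8))]
= (1/1.068) ln[4.423 × 0.8219] = 0.9363 × ln(3.636) = 0.9363 × 1.291 = 1.209 d.
D_c = (k_1/k_a) L₀ e^(−k_1 t_c) = (0.312/1.38) × 24.8 × e^(−0.312×1.209) = 0.2261 × 24.8 × 0.6859 = 3.846 mg/L.
Minimum DO = C_s − D_c = 8.26 − 3.846 = 4.414 mg/L.

t_c ≈ 1.21 d; D_c ≈ 3.85 mg/L; min DO ≈ 4.41 mg/L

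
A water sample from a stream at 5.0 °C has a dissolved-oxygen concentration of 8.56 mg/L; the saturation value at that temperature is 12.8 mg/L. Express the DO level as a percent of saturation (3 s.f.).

66.9 % saturation

% saturation = C/C_s × 100 = 8.56/12.8 × 100 = 66.9 %.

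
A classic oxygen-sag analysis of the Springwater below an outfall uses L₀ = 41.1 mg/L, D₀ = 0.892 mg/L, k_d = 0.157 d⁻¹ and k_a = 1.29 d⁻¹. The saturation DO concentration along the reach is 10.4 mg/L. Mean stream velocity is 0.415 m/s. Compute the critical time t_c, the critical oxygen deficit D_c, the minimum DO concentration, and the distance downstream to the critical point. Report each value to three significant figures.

t_c ≈ 1.71 d; D_c ≈ 3.83 mg/L; min DO ≈ 6.57 mg/L; x_c ≈ 61.3 km

At the critical point dD/dt = 0, so k_d L₀ e^(−k_d t) = k_a D. Substituting D(t) from the Streeter–Phelps equation and solving for t gives
t_c = ln[(k_a/k_d)(1 − D₀(k_a−k_d)/(k_d L₀))] / (k_a−k_d).
Here k_a−k_d = 1.133 d⁻¹ and 1 − D₀(k_a−k_d)/(k_d L₀) = 1 − 0.892×1.133/(0.157×41.1) = 0.8434, so
t_c = ln(8.217 × 0.8434) / 1.133 = 1.936 / 1.133 = 1.709 d.
L(t_c) = L₀ e^(−k_d t_c) = 41.1 × 0.7647 = 31.43 mg/L, and at the critical point k_a D_c = k_d L, so D_c = (0.157/1.29) × 31.43 = 3.825 mg/L.
Minimum DO = C_s − D_c = 10.4 − 3.825 = 6.575 mg/L.
x_c = v t_c = 0.415 m/s × 1.709 d × 86400 s/d = 61260 m ≈ 61.3 km.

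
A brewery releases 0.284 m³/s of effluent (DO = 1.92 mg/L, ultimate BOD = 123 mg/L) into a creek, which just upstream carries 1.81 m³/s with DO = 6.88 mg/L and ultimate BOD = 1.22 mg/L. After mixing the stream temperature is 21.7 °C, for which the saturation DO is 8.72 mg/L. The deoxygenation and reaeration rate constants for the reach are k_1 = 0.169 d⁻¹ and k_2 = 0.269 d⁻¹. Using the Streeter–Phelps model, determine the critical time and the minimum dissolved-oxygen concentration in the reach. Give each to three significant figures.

Mixed DO = (1.81×6.88 + 0.284×1.92)/(1.81+0.284) = 13.00/2.094 = 6.207 mg/L.
Mixed L₀ = (1.81×1.22 + 0.284×123)/(2.094) = 37.14/2.094 = 17.74 mg/L.
Initial deficit D₀ = C_s − DO₀ = 8.72 − 6.207 = 2.513 mg/L.
t_c = (1/0.1000) ln[(0.269/0.169)(1 − 2.513×0.1000/(0.169×17.74))] = 10.00 × ln(1.458) = 3.773 d.
D_c = (0.169/0.269) × 17.74 × e^(−0.169×3.773) = 0.6283 × 17.74 × 0.5286 = 5.890 mg/L.
Minimum DO = 8.72 − 5.890 = 2.830 mg/L.

t_c ≈ 3.77 d; minimum DO ≈ 2.83 mg/L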